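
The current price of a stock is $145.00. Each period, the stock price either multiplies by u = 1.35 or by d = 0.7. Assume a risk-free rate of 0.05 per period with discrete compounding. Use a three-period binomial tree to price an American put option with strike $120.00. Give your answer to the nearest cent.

$14.23

Risk-neutral probability p = (1 + 0.05 − 0.7)/(1.35 − 0.7) = 0.3500/0.6500 = 0.5385
Terminal stock prices: S_uuu = 356.8, S_uud = 185, S_udd = 95.92, S_ddd = 49.73
Terminal payoffs (K − S): max(-236.8, 0) = 0, max(-64.98, 0) = 0, max(24.08, 0) = 24.08, max(70.27, 0) = 70.27
Node uu (S = 264.3): continuation = 1/1.05·[0.5385·0.0000 + 0.4615·0.0000] = 0.0000; exercise value = 0.0000 ≤ continuation, so V_uu = 0.0000
Node ud (S = 137): continuation = 1/1.05·[0.5385·0.0000 + 0.4615·24.0825] = 10.5857; exercise value = 0.0000 ≤ continuation, so V_ud = 10.5857
Node dd (S = 71.05): continuation = 1/1.05·[0.5385·24.0825 + 0.4615·70.2650] = 43.2357; exercise value = 48.9500 > continuation, so V_dd = 48.9500 (exercise)
Node u (S = 195.8): continuation = 1/1.05·[0.5385·0.0000 + 0.4615·10.5857] = 4.6531; exercise value = 0.0000 ≤ continuation, so V_u = 4.6531
Node d (S = 101.5): continuation = 1/1.05·[0.5385·10.5857 + 0.4615·48.9500] = 26.9451; exercise value = 18.5000 ≤ continuation, so V_d = 26.9451
Node 0 (S = 145): continuation = 1/1.05·[0.5385·4.6531 + 0.4615·26.9451] = 14.2302; exercise value = 0.0000 ≤ continuation, so V_0 = 14.2302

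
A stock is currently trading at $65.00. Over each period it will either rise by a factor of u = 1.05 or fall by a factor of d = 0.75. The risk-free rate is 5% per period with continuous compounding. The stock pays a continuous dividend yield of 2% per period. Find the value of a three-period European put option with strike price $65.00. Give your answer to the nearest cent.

$1.94

Per-period risk-free factor R = e^0.05 = 1.0513; dividend-adjusted growth = e^(0.05−0.02) = 1.0305.
Risk-neutral probability p = (1.0305 − 0.75)/(1.05 − 0.75) = 0.2805/0.3000 = 0.9348
Terminal stock prices: S_uuu = 75.25, S_uud = 53.75, S_udd = 38.39, S_ddd = 27.42
Terminal payoffs (K − S): max(-10.25, 0) = 0, max(11.25, 0) = 11.25, max(26.61, 0) = 26.61, max(37.58, 0) = 37.58
Node uu (S = 71.66): V_uu = e^(−0.05)·[0.9348·0.0000 + 0.0652·11.2531] = 0.6974
Node ud (S = 51.19): V_ud = e^(−0.05)·[0.9348·11.2531 + 0.0652·26.6094] = 11.6560
Node dd (S = 36.56): V_dd = e^(−0.05)·[0.9348·26.6094 + 0.0652·37.5781] = 25.9914
Node u (S = 68.25): V_u = e^(−0.05)·[0.9348·0.6974 + 0.0652·11.6560] = 1.3425
Node d (S = 48.75): V_d = e^(−0.05)·[0.9348·11.6560 + 0.0652·25.9914] = 11.9759
Node 0 (S = 65): V_0 = e^(−0.05)·[0.9348·1.3425 + 0.0652·11.9759] = 1.9361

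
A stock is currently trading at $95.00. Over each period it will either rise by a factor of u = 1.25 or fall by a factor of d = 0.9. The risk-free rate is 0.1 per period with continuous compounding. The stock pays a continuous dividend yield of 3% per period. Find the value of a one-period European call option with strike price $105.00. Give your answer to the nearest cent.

$6.13

Per-period risk-free factor R = e^0.1 = 1.1052; dividend-adjusted growth = e^(0.1−0.03) = 1.0725.
Risk-neutral probability p = (1.0725 − 0.9)/(1.25 − 0.9) = 0.1725/0.3500 = 0.4929
Terminal stock prices: S_u = 118.8, S_d = 85.5
Terminal payoffs (S − K): max(13.75, 0) = 13.75, max(-19.5, 0) = 0
Node 0 (S = 95): V_0 = e^(−0.1)·[0.4929·13.7500 + 0.5071·0.0000] = 6.1322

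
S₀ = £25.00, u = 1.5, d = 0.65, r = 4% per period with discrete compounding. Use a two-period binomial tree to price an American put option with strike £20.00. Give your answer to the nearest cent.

Risk-neutral probability p = (1 + 0.04 − 0.65)/(1.5 − 0.65) = 0.3900/0.8500 = 0.4588
Terminal stock prices: S_uu = 56.25, S_ud = 24.38, S_dd = 10.56
Terminal payoffs (K − S): max(-36.25, 0) = 0, max(-4.375, 0) = 0, max(9.437, 0) = 9.437
Node u (S = 37.5): continuation = 1/1.04·[0.4588·0.0000 + 0.5412·0.0000] = 0.0000; exercise value = 0.0000 ≤ continuation, so V_u = 0.0000
Node d (S = 16.25): continuation = 1/1.04·[0.4588·0.0000 + 0.5412·9.4375] = 4.9109; exercise value = 3.7500 ≤ continuation, so V_d = 4.9109
Node 0 (S = 25): continuation = 1/1.04·[0.4588·0.0000 + 0.5412·4.9109] = 2.5555; exercise value = 0.0000 ≤ continuation, so V_0 = 2.5555

£2.56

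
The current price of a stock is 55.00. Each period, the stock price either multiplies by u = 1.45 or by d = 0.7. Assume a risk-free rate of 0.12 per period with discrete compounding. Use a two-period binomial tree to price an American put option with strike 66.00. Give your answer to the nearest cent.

12.80

Risk-neutral probability p = (1 + 0.12 − 0.7)/(1.45 − 0.7) = 0.4200/0.7500 = 0.5600
Terminal stock prices: S_uu = 115.6, S_ud = 55.82, S_dd = 26.95
Terminal payoffs (K − S): max(-49.64, 0) = 0, max(10.18, 0) = 10.18, max(39.05, 0) = 39.05
Node u (S = 79.75): continuation = 1/1.12·[0.5600·0.0000 + 0.4400·10.1750] = 3.9973; exercise value = 0.0000 ≤ continuation, so V_u = 3.9973
Node d (S = 38.5): continuation = 1/1.12·[0.5600·10.1750 + 0.4400·39.0500] = 20.4286; exercise value = 27.5000 > continuation, so V_d = 27.5000 (exercise)
Node 0 (S = 55): continuation = 1/1.12·[0.5600·3.9973 + 0.4400·27.5000] = 12.8022; exercise value = 11.0000 ≤ continuation, so V_0 = 12.8022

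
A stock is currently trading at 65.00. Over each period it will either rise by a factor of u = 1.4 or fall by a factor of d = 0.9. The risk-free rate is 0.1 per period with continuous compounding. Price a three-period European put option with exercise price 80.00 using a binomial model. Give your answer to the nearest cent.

Risk-neutral probability p = (e^0.1 − 0.9)/(1.4 − 0.9) = 0.2052/0.5000 = 0.4103
Terminal stock prices: S_uuu = 178.4, S_uud = 114.7, S_udd = 73.71, S_ddd = 47.39
Terminal payoffs (K − S): max(-98.36, 0) = 0, max(-34.66, 0) = 0, max(6.29, 0) = 6.29, max(32.61, 0) = 32.61
Node uu (S = 127.4): V_uu = e^(−0.1)·[0.4103·0.0000 + 0.5897·0.0000] = 0.0000
Node ud (S = 81.9): V_ud = e^(−0.1)·[0.4103·0.0000 + 0.5897·6.2900] = 3.3560
Node dd (S = 52.65): V_dd = e^(−0.1)·[0.4103·6.2900 + 0.5897·32.6150] = 19.7370
Node u (S = 91): V_u = e^(−0.1)·[0.4103·0.0000 + 0.5897·3.3560] = 1.7906
Node d (S = 58.5): V_d = e^(−0.1)·[0.4103·3.3560 + 0.5897·19.7370] = 11.7766
Node 0 (S = 65): V_0 = e^(−0.1)·[0.4103·1.7906 + 0.5897·11.7766] = 6.9482

6.95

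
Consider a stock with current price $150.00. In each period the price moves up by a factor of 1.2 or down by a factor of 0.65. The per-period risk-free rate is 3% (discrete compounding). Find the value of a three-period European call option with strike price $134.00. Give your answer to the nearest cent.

Risk-neutral probability p = (1 + 0.03 − 0.65)/(1.2 − 0.65) = 0.3800/0.5500 = 0.6909
Terminal stock prices: S_uuu = 259.2, S_uud = 140.4, S_udd = 76.05, S_ddd = 41.19
Terminal payoffs (S − K): max(125.2, 0) = 125.2, max(6.4, 0) = 6.4, max(-57.95, 0) = 0, max(-92.81, 0) = 0
Node uu (S = 216): V_uu = 1/1.03·[0.6909·125.2000 + 0.3091·6.4000] = 85.9029
Node ud (S = 117): V_ud = 1/1.03·[0.6909·6.4000 + 0.3091·0.0000] = 4.2930
Node dd (S = 63.38): V_dd = 1/1.03·[0.6909·0.0000 + 0.3091·0.0000] = 0.0000
Node u (S = 180): V_u = 1/1.03·[0.6909·85.9029 + 0.3091·4.2930] = 58.9107
Node d (S = 97.5): V_d = 1/1.03·[0.6909·4.2930 + 0.3091·0.0000] = 2.8797
Node 0 (S = 150): V_0 = 1/1.03·[0.6909·58.9107 + 0.3091·2.8797] = 40.3806

$40.38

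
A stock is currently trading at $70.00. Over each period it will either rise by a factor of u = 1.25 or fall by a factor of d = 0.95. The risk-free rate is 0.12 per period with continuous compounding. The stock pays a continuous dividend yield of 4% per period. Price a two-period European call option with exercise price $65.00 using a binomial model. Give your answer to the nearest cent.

Per-period risk-free factor R = e^0.12 = 1.1275; dividend-adjusted growth = e^(0.12−0.04) = 1.0833.
Risk-neutral probability p = (1.0833 − 0.95)/(1.25 − 0.95) = 0.1333/0.3000 = 0.4443
Terminal stock prices: S_uu = 109.4, S_ud = 83.12, S_dd = 63.17
Terminal payoffs (S − K): max(44.38, 0) = 44.38, max(18.12, 0) = 18.12, max(-1.825, 0) = 0
Node u (S = 87.5): V_u = e^(−0.12)·[0.4443·44.3750 + 0.5557·18.1250] = 26.4192
Node d (S = 66.5): V_d = e^(−0.12)·[0.4443·18.1250 + 0.5557·0.0000] = 7.1422
Node 0 (S = 70): V_0 = e^(−0.12)·[0.4443·26.4192 + 0.5557·7.1422] = 13.9307

$13.93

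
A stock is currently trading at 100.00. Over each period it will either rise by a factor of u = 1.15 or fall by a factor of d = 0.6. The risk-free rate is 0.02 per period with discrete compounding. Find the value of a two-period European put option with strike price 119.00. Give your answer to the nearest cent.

Risk-neutral probability p = (1 + 0.02 − 0.6)/(1.15 − 0.6) = 0.4200/0.5500 = 0.7636
Terminal stock prices: S_uu = 132.2, S_ud = 69, S_dd = 36
Terminal payoffs (K − S): max(-13.25, 0) = 0, max(50, 0) = 50, max(83, 0) = 83
Node u (S = 115): V_u = 1/1.02·[0.7636·0.0000 + 0.2364·50.0000] = 11.5865
Node d (S = 60): V_d = 1/1.02·[0.7636·50.0000 + 0.2364·83.0000] = 56.6667
Node 0 (S = 100): V_0 = 1/1.02·[0.7636·11.5865 + 0.2364·56.6667] = 21.8057

21.81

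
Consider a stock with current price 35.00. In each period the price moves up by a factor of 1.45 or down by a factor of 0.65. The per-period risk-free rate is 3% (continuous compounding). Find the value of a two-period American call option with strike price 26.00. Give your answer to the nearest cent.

13.42

Risk-neutral probability p = (e^0.03 − 0.65)/(1.45 − 0.65) = 0.3805/0.8000 = 0.4756
Terminal stock prices: S_uu = 73.59, S_ud = 32.99, S_dd = 14.79
Terminal payoffs (S − K): max(47.59, 0) = 47.59, max(6.988, 0) = 6.988, max(-11.21, 0) = 0
Node u (S = 50.75): continuation = e^(−0.03)·[0.4756·47.5875 + 0.5244·6.9875] = 25.5184; exercise value = 24.7500 ≤ continuation, so V_u = 25.5184
Node d (S = 22.75): continuation = e^(−0.03)·[0.4756·6.9875 + 0.5244·0.0000] = 3.2248; exercise value = 0.0000 ≤ continuation, so V_d = 3.2248
Node 0 (S = 35): continuation = e^(−0.03)·[0.4756·25.5184 + 0.5244·3.2248] = 13.4183; exercise value = 9.0000 ≤ continuation, so V_0 = 13.4183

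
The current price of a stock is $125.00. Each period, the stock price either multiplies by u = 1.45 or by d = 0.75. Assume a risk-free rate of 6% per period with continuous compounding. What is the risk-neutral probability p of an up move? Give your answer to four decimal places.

p = 0.4455

Risk-neutral probability p = (e^0.06 − 0.75)/(1.45 − 0.75) = 0.3118/0.7000 = 0.4455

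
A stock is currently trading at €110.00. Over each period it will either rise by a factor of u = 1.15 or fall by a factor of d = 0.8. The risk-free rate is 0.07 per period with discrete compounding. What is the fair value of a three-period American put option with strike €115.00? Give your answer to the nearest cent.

€7.89

Risk-neutral probability p = (1 + 0.07 − 0.8)/(1.15 − 0.8) = 0.2700/0.3500 = 0.7714
Terminal stock prices: S_uuu = 167.3, S_uud = 116.4, S_udd = 80.96, S_ddd = 56.32
Terminal payoffs (K − S): max(-52.3, 0) = 0, max(-1.38, 0) = 0, max(34.04, 0) = 34.04, max(58.68, 0) = 58.68
Node uu (S = 145.5): continuation = 1/1.07·[0.7714·0.0000 + 0.2286·0.0000] = 0.0000; exercise value = 0.0000 ≤ continuation, so V_uu = 0.0000
Node ud (S = 101.2): continuation = 1/1.07·[0.7714·0.0000 + 0.2286·34.0400] = 7.2716; exercise value = 13.8000 > continuation, so V_ud = 13.8000 (exercise)
Node dd (S = 70.4): continuation = 1/1.07·[0.7714·34.0400 + 0.2286·58.6800] = 37.0766; exercise value = 44.6000 > continuation, so V_dd = 44.6000 (exercise)
Node u (S = 126.5): continuation = 1/1.07·[0.7714·0.0000 + 0.2286·13.8000] = 2.9479; exercise value = 0.0000 ≤ continuation, so V_u = 2.9479
Node d (S = 88): continuation = 1/1.07·[0.7714·13.8000 + 0.2286·44.6000] = 19.4766; exercise value = 27.0000 > continuation, so V_d = 27.0000 (exercise)
Node 0 (S = 110): continuation = 1/1.07·[0.7714·2.9479 + 0.2286·27.0000] = 7.8930; exercise value = 5.0000 ≤ continuation, so V_0 = 7.8930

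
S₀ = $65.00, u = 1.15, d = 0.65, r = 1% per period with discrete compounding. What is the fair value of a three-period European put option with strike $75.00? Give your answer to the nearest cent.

$16.44

Risk-neutral probability p = (1 + 0.01 − 0.65)/(1.15 − 0.65) = 0.3600/0.5000 = 0.7200
Terminal stock prices: S_uuu = 98.86, S_uud = 55.88, S_udd = 31.58, S_ddd = 17.85
Terminal payoffs (K − S): max(-23.86, 0) = 0, max(19.12, 0) = 19.12, max(43.42, 0) = 43.42, max(57.15, 0) = 57.15
Node uu (S = 85.96): V_uu = 1/1.01·[0.7200·0.0000 + 0.2800·19.1244] = 5.3018
Node ud (S = 48.59): V_ud = 1/1.01·[0.7200·19.1244 + 0.2800·43.4181] = 25.6699
Node dd (S = 27.46): V_dd = 1/1.01·[0.7200·43.4181 + 0.2800·57.1494] = 46.7949
Node u (S = 74.75): V_u = 1/1.01·[0.7200·5.3018 + 0.2800·25.6699] = 10.8959
Node d (S = 42.25): V_d = 1/1.01·[0.7200·25.6699 + 0.2800·46.7949] = 31.2722
Node 0 (S = 65): V_0 = 1/1.01·[0.7200·10.8959 + 0.2800·31.2722] = 16.4369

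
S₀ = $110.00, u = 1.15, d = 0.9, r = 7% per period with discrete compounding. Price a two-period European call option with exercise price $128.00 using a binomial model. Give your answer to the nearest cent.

$7.06

Risk-neutral probability p = (1 + 0.07 − 0.9)/(1.15 − 0.9) = 0.1700/0.2500 = 0.6800
Terminal stock prices: S_uu = 145.5, S_ud = 113.8, S_dd = 89.1
Terminal payoffs (S − K): max(17.47, 0) = 17.47, max(-14.15, 0) = 0, max(-38.9, 0) = 0
Node u (S = 126.5): V_u = 1/1.07·[0.6800·17.4750 + 0.3200·0.0000] = 11.1056
Node d (S = 99): V_d = 1/1.07·[0.6800·0.0000 + 0.3200·0.0000] = 0.0000
Node 0 (S = 110): V_0 = 1/1.07·[0.6800·11.1056 + 0.3200·0.0000] = 7.0578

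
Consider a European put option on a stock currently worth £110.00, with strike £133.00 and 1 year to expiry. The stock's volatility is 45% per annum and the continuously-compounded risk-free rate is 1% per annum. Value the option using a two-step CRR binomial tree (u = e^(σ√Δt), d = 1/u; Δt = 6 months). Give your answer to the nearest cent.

£35.31

CRR parameters: u = e^(σ√Δt) = e^(0.45·√0.5) = 1.3746, d = 1/u = 0.7275
Per-period rate: rΔt = 0.01·0.5 = 0.005, so R = e^0.005 = 1.0050
Risk-neutral probability p = (e^0.005 − 0.7275)/(1.3746 − 0.7275) = 0.2776/0.6472 = 0.4289
Terminal stock prices: S_uu = 207.9, S_ud = 110, S_dd = 58.21
Terminal payoffs (K − S): max(-74.86, 0) = 0, max(23, 0) = 23, max(74.79, 0) = 74.79
Node u (S = 151.2): V_u = e^(−0.005)·[0.4289·0.0000 + 0.5711·23.0000] = 13.0707
Node d (S = 80.02): V_d = e^(−0.005)·[0.4289·23.0000 + 0.5711·74.7884] = 52.3162
Node 0 (S = 110): V_0 = e^(−0.005)·[0.4289·13.0707 + 0.5711·52.3162] = 35.3084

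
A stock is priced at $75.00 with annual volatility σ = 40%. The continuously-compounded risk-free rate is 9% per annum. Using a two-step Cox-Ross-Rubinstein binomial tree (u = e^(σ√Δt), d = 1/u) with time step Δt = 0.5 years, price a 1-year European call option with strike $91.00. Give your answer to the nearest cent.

CRR parameters: u = e^(σ√Δt) = e^(0.4·√0.5) = 1.3269, d = 1/u = 0.7536
Per-period rate: rΔt = 0.09·0.5 = 0.045, so R = e^0.045 = 1.0460
Risk-neutral probability p = (e^0.045 − 0.7536)/(1.3269 − 0.7536) = 0.2924/0.5733 = 0.5100
Terminal stock prices: S_uu = 132, S_ud = 75, S_dd = 42.6
Terminal payoffs (S − K): max(41.05, 0) = 41.05, max(-16, 0) = 0, max(-48.4, 0) = 0
Node u (S = 99.52): V_u = e^(−0.045)·[0.5100·41.0491 + 0.4900·0.0000] = 20.0157
Node d (S = 56.52): V_d = e^(−0.045)·[0.5100·0.0000 + 0.4900·0.0000] = 0.0000
Node 0 (S = 75): V_0 = e^(−0.045)·[0.5100·20.0157 + 0.4900·0.0000] = 9.7598

$9.76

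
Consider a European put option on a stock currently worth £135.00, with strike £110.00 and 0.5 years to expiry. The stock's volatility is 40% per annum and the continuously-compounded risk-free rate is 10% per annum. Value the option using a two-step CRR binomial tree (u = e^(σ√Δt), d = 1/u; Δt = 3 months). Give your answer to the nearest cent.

CRR parameters: u = e^(σ√Δt) = e^(0.4·√0.25) = 1.2214, d = 1/u = 0.8187
Per-period rate: rΔt = 0.1·0.25 = 0.025, so R = e^0.025 = 1.0253
Risk-neutral probability p = (e^0.025 − 0.8187)/(1.2214 − 0.8187) = 0.2066/0.4027 = 0.5130
Terminal stock prices: S_uu = 201.4, S_ud = 135, S_dd = 90.49
Terminal payoffs (K − S): max(-91.4, 0) = 0, max(-25, 0) = 0, max(19.51, 0) = 19.51
Node u (S = 164.9): V_u = e^(−0.025)·[0.5130·0.0000 + 0.4870·0.0000] = 0.0000
Node d (S = 110.5): V_d = e^(−0.025)·[0.5130·0.0000 + 0.4870·19.5068] = 9.2646
Node 0 (S = 135): V_0 = e^(−0.025)·[0.5130·0.0000 + 0.4870·9.2646] = 4.4002

£4.40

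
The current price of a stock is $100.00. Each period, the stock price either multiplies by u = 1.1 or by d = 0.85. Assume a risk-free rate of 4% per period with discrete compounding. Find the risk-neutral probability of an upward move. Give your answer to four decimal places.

p = 0.7600

Risk-neutral probability p = (1 + 0.04 − 0.85)/(1.1 − 0.85) = 0.1900/0.2500 = 0.7600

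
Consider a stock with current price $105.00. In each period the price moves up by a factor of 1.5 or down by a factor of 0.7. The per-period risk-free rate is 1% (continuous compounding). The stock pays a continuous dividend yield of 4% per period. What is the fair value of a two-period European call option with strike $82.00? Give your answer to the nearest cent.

$29.67

Per-period risk-free factor R = e^0.01 = 1.0101; dividend-adjusted growth = e^(0.01−0.04) = 0.9704.
Risk-neutral probability p = (0.9704 − 0.7)/(1.5 − 0.7) = 0.2704/0.8000 = 0.3381
Terminal stock prices: S_uu = 236.2, S_ud = 110.2, S_dd = 51.45
Terminal payoffs (S − K): max(154.2, 0) = 154.2, max(28.25, 0) = 28.25, max(-30.55, 0) = 0
Node u (S = 157.5): V_u = e^(−0.01)·[0.3381·154.2500 + 0.6619·28.2500] = 70.1403
Node d (S = 73.5): V_d = e^(−0.01)·[0.3381·28.2500 + 0.6619·0.0000] = 9.4551
Node 0 (S = 105): V_0 = e^(−0.01)·[0.3381·70.1403 + 0.6619·9.4551] = 29.6719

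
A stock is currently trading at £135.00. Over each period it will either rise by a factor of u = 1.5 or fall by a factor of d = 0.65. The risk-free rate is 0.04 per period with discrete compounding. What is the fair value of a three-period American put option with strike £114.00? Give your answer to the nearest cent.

£22.22

Risk-neutral probability p = (1 + 0.04 − 0.65)/(1.5 − 0.65) = 0.3900/0.8500 = 0.4588
Terminal stock prices: S_uuu = 455.6, S_uud = 197.4, S_udd = 85.56, S_ddd = 37.07
Terminal payoffs (K − S): max(-341.6, 0) = 0, max(-83.44, 0) = 0, max(28.44, 0) = 28.44, max(76.93, 0) = 76.93
Node uu (S = 303.8): continuation = 1/1.04·[0.4588·0.0000 + 0.5412·0.0000] = 0.0000; exercise value = 0.0000 ≤ continuation, so V_uu = 0.0000
Node ud (S = 131.6): continuation = 1/1.04·[0.4588·0.0000 + 0.5412·28.4437] = 14.8010; exercise value = 0.0000 ≤ continuation, so V_ud = 14.8010
Node dd (S = 57.04): continuation = 1/1.04·[0.4588·28.4437 + 0.5412·76.9256] = 52.5779; exercise value = 56.9625 > continuation, so V_dd = 56.9625 (exercise)
Node u (S = 202.5): continuation = 1/1.04·[0.4588·0.0000 + 0.5412·14.8010] = 7.7019; exercise value = 0.0000 ≤ continuation, so V_u = 7.7019
Node d (S = 87.75): continuation = 1/1.04·[0.4588·14.8010 + 0.5412·56.9625] = 36.1710; exercise value = 26.2500 ≤ continuation, so V_d = 36.1710
Node 0 (S = 135): continuation = 1/1.04·[0.4588·7.7019 + 0.5412·36.1710] = 22.2199; exercise value = 0.0000 ≤ continuation, so V_0 = 22.2199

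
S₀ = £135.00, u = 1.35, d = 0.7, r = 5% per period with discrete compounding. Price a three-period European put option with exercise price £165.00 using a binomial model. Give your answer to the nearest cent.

Risk-neutral probability p = (1 + 0.05 − 0.7)/(1.35 − 0.7) = 0.3500/0.6500 = 0.5385
Terminal stock prices: S_uuu = 332.2, S_uud = 172.2, S_udd = 89.3, S_ddd = 46.3
Terminal payoffs (K − S): max(-167.2, 0) = 0, max(-7.226, 0) = 0, max(75.7, 0) = 75.7, max(118.7, 0) = 118.7
Node uu (S = 246): V_uu = 1/1.05·[0.5385·0.0000 + 0.4615·0.0000] = 0.0000
Node ud (S = 127.6): V_ud = 1/1.05·[0.5385·0.0000 + 0.4615·75.6975] = 33.2736
Node dd (S = 66.15): V_dd = 1/1.05·[0.5385·75.6975 + 0.4615·118.6950] = 90.9929
Node u (S = 182.2): V_u = 1/1.05·[0.5385·0.0000 + 0.4615·33.2736] = 14.6258
Node d (S = 94.5): V_d = 1/1.05·[0.5385·33.2736 + 0.4615·90.9929] = 57.0603
Node 0 (S = 135): V_0 = 1/1.05·[0.5385·14.6258 + 0.4615·57.0603] = 32.5818

£32.58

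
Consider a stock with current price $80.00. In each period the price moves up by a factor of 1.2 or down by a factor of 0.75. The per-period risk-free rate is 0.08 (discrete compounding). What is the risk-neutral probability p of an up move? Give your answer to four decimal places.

Risk-neutral probability p = (1 + 0.08 − 0.75)/(1.2 − 0.75) = 0.3300/0.4500 = 0.7333

p = 0.7333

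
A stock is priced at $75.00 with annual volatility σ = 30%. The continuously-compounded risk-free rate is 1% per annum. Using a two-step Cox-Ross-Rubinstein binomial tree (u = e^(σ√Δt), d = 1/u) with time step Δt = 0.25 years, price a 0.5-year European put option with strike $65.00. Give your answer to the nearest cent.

$2.63

CRR parameters: u = e^(σ√Δt) = e^(0.3·√0.25) = 1.1618, d = 1/u = 0.8607
Per-period rate: rΔt = 0.01·0.25 = 0.0025, so R = e^0.0025 = 1.0025
Risk-neutral probability p = (e^0.0025 − 0.8607)/(1.1618 − 0.8607) = 0.1418/0.3011 = 0.4709
Terminal stock prices: S_uu = 101.2, S_ud = 75, S_dd = 55.56
Terminal payoffs (K − S): max(-36.24, 0) = 0, max(-10, 0) = 0, max(9.439, 0) = 9.439
Node u (S = 87.14): V_u = e^(−0.0025)·[0.4709·0.0000 + 0.5291·0.0000] = 0.0000
Node d (S = 64.55): V_d = e^(−0.0025)·[0.4709·0.0000 + 0.5291·9.4386] = 4.9817
Node 0 (S = 75): V_0 = e^(−0.0025)·[0.4709·0.0000 + 0.5291·4.9817] = 2.6293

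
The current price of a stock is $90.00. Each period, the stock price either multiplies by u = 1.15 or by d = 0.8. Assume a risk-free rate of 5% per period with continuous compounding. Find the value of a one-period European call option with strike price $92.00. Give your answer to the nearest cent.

$7.85

Risk-neutral probability p = (e^0.05 − 0.8)/(1.15 − 0.8) = 0.2513/0.3500 = 0.7179
Terminal stock prices: S_u = 103.5, S_d = 72
Terminal payoffs (S − K): max(11.5, 0) = 11.5, max(-20, 0) = 0
Node 0 (S = 90): V_0 = e^(−0.05)·[0.7179·11.5000 + 0.2821·0.0000] = 7.8534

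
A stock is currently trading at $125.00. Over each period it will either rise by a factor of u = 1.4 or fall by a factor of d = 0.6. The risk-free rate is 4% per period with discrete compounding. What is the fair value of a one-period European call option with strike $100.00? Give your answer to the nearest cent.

$39.66

Risk-neutral probability p = (1 + 0.04 − 0.6)/(1.4 − 0.6) = 0.4400/0.8000 = 0.5500
Terminal stock prices: S_u = 175, S_d = 75
Terminal payoffs (S − K): max(75, 0) = 75, max(-25, 0) = 0
Node 0 (S = 125): V_0 = 1/1.04·[0.5500·75.0000 + 0.4500·0.0000] = 39.6635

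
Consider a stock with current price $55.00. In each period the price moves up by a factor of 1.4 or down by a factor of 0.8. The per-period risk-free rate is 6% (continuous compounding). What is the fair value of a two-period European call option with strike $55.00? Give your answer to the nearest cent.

Risk-neutral probability p = (e^0.06 − 0.8)/(1.4 − 0.8) = 0.2618/0.6000 = 0.4364
Terminal stock prices: S_uu = 107.8, S_ud = 61.6, S_dd = 35.2
Terminal payoffs (S − K): max(52.8, 0) = 52.8, max(6.6, 0) = 6.6, max(-19.8, 0) = 0
Node u (S = 77): V_u = e^(−0.06)·[0.4364·52.8000 + 0.5636·6.6000] = 25.2030
Node d (S = 44): V_d = e^(−0.06)·[0.4364·6.6000 + 0.5636·0.0000] = 2.7125
Node 0 (S = 55): V_0 = e^(−0.06)·[0.4364·25.2030 + 0.5636·2.7125] = 11.7977

$11.80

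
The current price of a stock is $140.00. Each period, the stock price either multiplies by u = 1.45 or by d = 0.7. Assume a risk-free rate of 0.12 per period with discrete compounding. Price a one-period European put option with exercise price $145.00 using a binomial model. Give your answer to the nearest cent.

$18.46

Risk-neutral probability p = (1 + 0.12 − 0.7)/(1.45 − 0.7) = 0.4200/0.7500 = 0.5600
Terminal stock prices: S_u = 203, S_d = 98
Terminal payoffs (K − S): max(-58, 0) = 0, max(47, 0) = 47
Node 0 (S = 140): V_0 = 1/1.12·[0.5600·0.0000 + 0.4400·47.0000] = 18.4643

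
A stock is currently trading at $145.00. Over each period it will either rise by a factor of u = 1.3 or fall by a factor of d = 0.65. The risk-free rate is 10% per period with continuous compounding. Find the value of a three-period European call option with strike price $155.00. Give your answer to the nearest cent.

Risk-neutral probability p = (e^0.1 − 0.65)/(1.3 − 0.65) = 0.4552/0.6500 = 0.7003
Terminal stock prices: S_uuu = 318.6, S_uud = 159.3, S_udd = 79.64, S_ddd = 39.82
Terminal payoffs (S − K): max(163.6, 0) = 163.6, max(4.282, 0) = 4.282, max(-75.36, 0) = 0, max(-115.2, 0) = 0
Node uu (S = 245.1): V_uu = e^(−0.1)·[0.7003·163.5650 + 0.2997·4.2825] = 104.8002
Node ud (S = 122.5): V_ud = e^(−0.1)·[0.7003·4.2825 + 0.2997·0.0000] = 2.7135
Node dd (S = 61.26): V_dd = e^(−0.1)·[0.7003·0.0000 + 0.2997·0.0000] = 0.0000
Node u (S = 188.5): V_u = e^(−0.1)·[0.7003·104.8002 + 0.2997·2.7135] = 67.1399
Node d (S = 94.25): V_d = e^(−0.1)·[0.7003·2.7135 + 0.2997·0.0000] = 1.7193
Node 0 (S = 145): V_0 = e^(−0.1)·[0.7003·67.1399 + 0.2997·1.7193] = 43.0077

$43.01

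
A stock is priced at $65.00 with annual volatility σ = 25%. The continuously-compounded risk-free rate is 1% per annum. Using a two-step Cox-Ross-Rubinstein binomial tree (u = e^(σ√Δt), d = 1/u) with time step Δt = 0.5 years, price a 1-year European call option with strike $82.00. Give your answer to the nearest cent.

CRR parameters: u = e^(σ√Δt) = e^(0.25·√0.5) = 1.1934, d = 1/u = 0.8380
Per-period rate: rΔt = 0.01·0.5 = 0.005, so R = e^0.005 = 1.0050
Risk-neutral probability p = (e^0.005 − 0.8380)/(1.1934 − 0.8380) = 0.1670/0.3554 = 0.4700
Terminal stock prices: S_uu = 92.57, S_ud = 65, S_dd = 45.64
Terminal payoffs (S − K): max(10.57, 0) = 10.57, max(-17, 0) = 0, max(-36.36, 0) = 0
Node u (S = 77.57): V_u = e^(−0.005)·[0.4700·10.5677 + 0.5300·0.0000] = 4.9423
Node d (S = 54.47): V_d = e^(−0.005)·[0.4700·0.0000 + 0.5300·0.0000] = 0.0000
Node 0 (S = 65): V_0 = e^(−0.005)·[0.4700·4.9423 + 0.5300·0.0000] = 2.3114

$2.31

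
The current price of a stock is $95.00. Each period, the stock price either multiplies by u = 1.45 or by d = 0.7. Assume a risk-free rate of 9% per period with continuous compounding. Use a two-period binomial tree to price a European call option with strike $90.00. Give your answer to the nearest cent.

Risk-neutral probability p = (e^0.09 − 0.7)/(1.45 − 0.7) = 0.3942/0.7500 = 0.5256
Terminal stock prices: S_uu = 199.7, S_ud = 96.42, S_dd = 46.55
Terminal payoffs (S − K): max(109.7, 0) = 109.7, max(6.425, 0) = 6.425, max(-43.45, 0) = 0
Node u (S = 137.8): V_u = e^(−0.09)·[0.5256·109.7375 + 0.4744·6.4250] = 55.4962
Node d (S = 66.5): V_d = e^(−0.09)·[0.5256·6.4250 + 0.4744·0.0000] = 3.0861
Node 0 (S = 95): V_0 = e^(−0.09)·[0.5256·55.4962 + 0.4744·3.0861] = 27.9947

$27.99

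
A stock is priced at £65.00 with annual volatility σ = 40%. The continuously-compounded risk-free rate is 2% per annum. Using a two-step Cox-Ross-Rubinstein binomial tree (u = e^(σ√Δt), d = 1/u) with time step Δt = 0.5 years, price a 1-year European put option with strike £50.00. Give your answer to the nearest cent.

£3.92

CRR parameters: u = e^(σ√Δt) = e^(0.4·√0.5) = 1.3269, d = 1/u = 0.7536
Per-period rate: rΔt = 0.02·0.5 = 0.01, so R = e^0.01 = 1.0101
Risk-neutral probability p = (e^0.01 − 0.7536)/(1.3269 − 0.7536) = 0.2564/0.5733 = 0.4473
Terminal stock prices: S_uu = 114.4, S_ud = 65, S_dd = 36.92
Terminal payoffs (K − S): max(-64.44, 0) = 0, max(-15, 0) = 0, max(13.08, 0) = 13.08
Node u (S = 86.25): V_u = e^(−0.01)·[0.4473·0.0000 + 0.5527·0.0000] = 0.0000
Node d (S = 48.99): V_d = e^(−0.01)·[0.4473·0.0000 + 0.5527·13.0819] = 7.1586
Node 0 (S = 65): V_0 = e^(−0.01)·[0.4473·0.0000 + 0.5527·7.1586] = 3.9173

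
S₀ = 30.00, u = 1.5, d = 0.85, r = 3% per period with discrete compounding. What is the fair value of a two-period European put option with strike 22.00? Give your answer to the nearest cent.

Risk-neutral probability p = (1 + 0.03 − 0.85)/(1.5 − 0.85) = 0.1800/0.6500 = 0.2769
Terminal stock prices: S_uu = 67.5, S_ud = 38.25, S_dd = 21.67
Terminal payoffs (K − S): max(-45.5, 0) = 0, max(-16.25, 0) = 0, max(0.325, 0) = 0.325
Node u (S = 45): V_u = 1/1.03·[0.2769·0.0000 + 0.7231·0.0000] = 0.0000
Node d (S = 25.5): V_d = 1/1.03·[0.2769·0.0000 + 0.7231·0.3250] = 0.2282
Node 0 (S = 30): V_0 = 1/1.03·[0.2769·0.0000 + 0.7231·0.2282] = 0.1602

0.16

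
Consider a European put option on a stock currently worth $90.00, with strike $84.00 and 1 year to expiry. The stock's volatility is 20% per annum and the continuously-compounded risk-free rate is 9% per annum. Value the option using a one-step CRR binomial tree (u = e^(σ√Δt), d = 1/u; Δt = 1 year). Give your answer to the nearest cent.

$2.98

CRR parameters: u = e^(σ√Δt) = e^(0.2·√1) = 1.2214, d = 1/u = 0.8187
Per-period rate: rΔt = 0.09·1 = 0.09, so R = e^0.09 = 1.0942
Risk-neutral probability p = (e^0.09 − 0.8187)/(1.2214 − 0.8187) = 0.2754/0.4027 = 0.6840
Terminal stock prices: S_u = 109.9, S_d = 73.69
Terminal payoffs (K − S): max(-25.93, 0) = 0, max(10.31, 0) = 10.31
Node 0 (S = 90): V_0 = e^(−0.09)·[0.6840·0.0000 + 0.3160·10.3142] = 2.9784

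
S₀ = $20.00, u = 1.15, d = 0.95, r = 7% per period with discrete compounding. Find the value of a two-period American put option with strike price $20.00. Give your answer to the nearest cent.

Risk-neutral probability p = (1 + 0.07 − 0.95)/(1.15 − 0.95) = 0.1200/0.2000 = 0.6000
Terminal stock prices: S_uu = 26.45, S_ud = 21.85, S_dd = 18.05
Terminal payoffs (K − S): max(-6.45, 0) = 0, max(-1.85, 0) = 0, max(1.95, 0) = 1.95
Node u (S = 23): continuation = 1/1.07·[0.6000·0.0000 + 0.4000·0.0000] = 0.0000; exercise value = 0.0000 ≤ continuation, so V_u = 0.0000
Node d (S = 19): continuation = 1/1.07·[0.6000·0.0000 + 0.4000·1.9500] = 0.7290; exercise value = 1.0000 > continuation, so V_d = 1.0000 (exercise)
Node 0 (S = 20): continuation = 1/1.07·[0.6000·0.0000 + 0.4000·1.0000] = 0.3738; exercise value = 0.0000 ≤ continuation, so V_0 = 0.3738

$0.37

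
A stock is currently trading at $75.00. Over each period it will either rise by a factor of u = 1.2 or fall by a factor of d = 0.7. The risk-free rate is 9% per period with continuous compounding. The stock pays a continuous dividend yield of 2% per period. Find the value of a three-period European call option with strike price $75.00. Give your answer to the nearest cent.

$17.43

Per-period risk-free factor R = e^0.09 = 1.0942; dividend-adjusted growth = e^(0.09−0.02) = 1.0725.
Risk-neutral probability p = (1.0725 − 0.7)/(1.2 − 0.7) = 0.3725/0.5000 = 0.7450
Terminal stock prices: S_uuu = 129.6, S_uud = 75.6, S_udd = 44.1, S_ddd = 25.72
Terminal payoffs (S − K): max(54.6, 0) = 54.6, max(0.6, 0) = 0.6, max(-30.9, 0) = 0, max(-49.28, 0) = 0
Node uu (S = 108): V_uu = e^(−0.09)·[0.7450·54.6000 + 0.2550·0.6000] = 37.3166
Node ud (S = 63): V_ud = e^(−0.09)·[0.7450·0.6000 + 0.2550·0.0000] = 0.4085
Node dd (S = 36.75): V_dd = e^(−0.09)·[0.7450·0.0000 + 0.2550·0.0000] = 0.0000
Node u (S = 90): V_u = e^(−0.09)·[0.7450·37.3166 + 0.2550·0.4085] = 25.5039
Node d (S = 52.5): V_d = e^(−0.09)·[0.7450·0.4085 + 0.2550·0.0000] = 0.2782
Node 0 (S = 75): V_0 = e^(−0.09)·[0.7450·25.5039 + 0.2550·0.2782] = 17.4302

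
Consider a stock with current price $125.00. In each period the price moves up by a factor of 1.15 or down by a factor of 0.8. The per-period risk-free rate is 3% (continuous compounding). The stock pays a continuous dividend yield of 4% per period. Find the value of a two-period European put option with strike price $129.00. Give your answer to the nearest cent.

$16.18

Per-period risk-free factor R = e^0.03 = 1.0305; dividend-adjusted growth = e^(0.03−0.04) = 0.9900.
Risk-neutral probability p = (0.9900 − 0.8)/(1.15 − 0.8) = 0.1900/0.3500 = 0.5430
Terminal stock prices: S_uu = 165.3, S_ud = 115, S_dd = 80
Terminal payoffs (K − S): max(-36.31, 0) = 0, max(14, 0) = 14, max(49, 0) = 49
Node u (S = 143.8): V_u = e^(−0.03)·[0.5430·0.0000 + 0.4570·14.0000] = 6.2089
Node d (S = 100): V_d = e^(−0.03)·[0.5430·14.0000 + 0.4570·49.0000] = 29.1085
Node 0 (S = 125): V_0 = e^(−0.03)·[0.5430·6.2089 + 0.4570·29.1085] = 16.1813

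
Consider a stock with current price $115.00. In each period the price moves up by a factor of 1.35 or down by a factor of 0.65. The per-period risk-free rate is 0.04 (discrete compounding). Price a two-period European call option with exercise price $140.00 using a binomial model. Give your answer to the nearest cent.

$19.97

Risk-neutral probability p = (1 + 0.04 − 0.65)/(1.35 − 0.65) = 0.3900/0.7000 = 0.5571
Terminal stock prices: S_uu = 209.6, S_ud = 100.9, S_dd = 48.59
Terminal payoffs (S − K): max(69.59, 0) = 69.59, max(-39.09, 0) = 0, max(-91.41, 0) = 0
Node u (S = 155.2): V_u = 1/1.04·[0.5571·69.5875 + 0.4429·0.0000] = 37.2790
Node d (S = 74.75): V_d = 1/1.04·[0.5571·0.0000 + 0.4429·0.0000] = 0.0000
Node 0 (S = 115): V_0 = 1/1.04·[0.5571·37.2790 + 0.4429·0.0000] = 19.9709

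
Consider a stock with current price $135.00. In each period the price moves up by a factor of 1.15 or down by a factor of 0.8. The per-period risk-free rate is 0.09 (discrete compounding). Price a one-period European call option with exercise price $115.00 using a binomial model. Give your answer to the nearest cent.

Risk-neutral probability p = (1 + 0.09 − 0.8)/(1.15 − 0.8) = 0.2900/0.3500 = 0.8286
Terminal stock prices: S_u = 155.2, S_d = 108
Terminal payoffs (S − K): max(40.25, 0) = 40.25, max(-7, 0) = 0
Node 0 (S = 135): V_0 = 1/1.09·[0.8286·40.2500 + 0.1714·0.0000] = 30.5963

$30.60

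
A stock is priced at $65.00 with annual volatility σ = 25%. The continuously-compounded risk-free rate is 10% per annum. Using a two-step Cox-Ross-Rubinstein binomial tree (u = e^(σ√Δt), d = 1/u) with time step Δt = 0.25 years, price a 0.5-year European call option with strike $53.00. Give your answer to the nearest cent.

CRR parameters: u = e^(σ√Δt) = e^(0.25·√0.25) = 1.1331, d = 1/u = 0.8825
Per-period rate: rΔt = 0.1·0.25 = 0.025, so R = e^0.025 = 1.0253
Risk-neutral probability p = (e^0.025 − 0.8825)/(1.1331 − 0.8825) = 0.1428/0.2507 = 0.5698
Terminal stock prices: S_uu = 83.46, S_ud = 65, S_dd = 50.62
Terminal payoffs (S − K): max(30.46, 0) = 30.46, max(12, 0) = 12, max(-2.378, 0) = 0
Node u (S = 73.65): V_u = e^(−0.025)·[0.5698·30.4617 + 0.4302·12.0000] = 21.9632
Node d (S = 57.36): V_d = e^(−0.025)·[0.5698·12.0000 + 0.4302·0.0000] = 6.6686
Node 0 (S = 65): V_0 = e^(−0.025)·[0.5698·21.9632 + 0.4302·6.6686] = 15.0035

$15.00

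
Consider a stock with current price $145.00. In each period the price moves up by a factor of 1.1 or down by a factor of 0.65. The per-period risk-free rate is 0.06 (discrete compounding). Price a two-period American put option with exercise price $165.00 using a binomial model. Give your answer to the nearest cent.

Risk-neutral probability p = (1 + 0.06 − 0.65)/(1.1 − 0.65) = 0.4100/0.4500 = 0.9111
Terminal stock prices: S_uu = 175.5, S_ud = 103.7, S_dd = 61.26
Terminal payoffs (K − S): max(-10.45, 0) = 0, max(61.33, 0) = 61.33, max(103.7, 0) = 103.7
Node u (S = 159.5): continuation = 1/1.06·[0.9111·0.0000 + 0.0889·61.3250] = 5.1426; exercise value = 5.5000 > continuation, so V_u = 5.5000 (exercise)
Node d (S = 94.25): continuation = 1/1.06·[0.9111·61.3250 + 0.0889·103.7375] = 61.4104; exercise value = 70.7500 > continuation, so V_d = 70.7500 (exercise)
Node 0 (S = 145): continuation = 1/1.06·[0.9111·5.5000 + 0.0889·70.7500] = 10.6604; exercise value = 20.0000 > continuation, so V_0 = 20.0000 (exercise)

$20.00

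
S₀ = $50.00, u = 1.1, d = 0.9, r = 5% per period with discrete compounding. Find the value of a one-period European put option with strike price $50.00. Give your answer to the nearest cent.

Risk-neutral probability p = (1 + 0.05 − 0.9)/(1.1 − 0.9) = 0.1500/0.2000 = 0.7500
Terminal stock prices: S_u = 55, S_d = 45
Terminal payoffs (K − S): max(-5, 0) = 0, max(5, 0) = 5
Node 0 (S = 50): V_0 = 1/1.05·[0.7500·0.0000 + 0.2500·5.0000] = 1.1905

$1.19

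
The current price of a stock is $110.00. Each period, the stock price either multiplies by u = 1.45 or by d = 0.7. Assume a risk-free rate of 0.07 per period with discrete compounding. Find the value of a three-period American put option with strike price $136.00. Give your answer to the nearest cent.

$33.92

Risk-neutral probability p = (1 + 0.07 − 0.7)/(1.45 − 0.7) = 0.3700/0.7500 = 0.4933
Terminal stock prices: S_uuu = 335.3, S_uud = 161.9, S_udd = 78.15, S_ddd = 37.73
Terminal payoffs (K − S): max(-199.3, 0) = 0, max(-25.89, 0) = 0, max(57.85, 0) = 57.85, max(98.27, 0) = 98.27
Node uu (S = 231.3): continuation = 1/1.07·[0.4933·0.0000 + 0.5067·0.0000] = 0.0000; exercise value = 0.0000 ≤ continuation, so V_uu = 0.0000
Node ud (S = 111.6): continuation = 1/1.07·[0.4933·0.0000 + 0.5067·57.8450] = 27.3908; exercise value = 24.3500 ≤ continuation, so V_ud = 27.3908
Node dd (S = 53.9): continuation = 1/1.07·[0.4933·57.8450 + 0.5067·98.2700] = 73.2028; exercise value = 82.1000 > continuation, so V_dd = 82.1000 (exercise)
Node u (S = 159.5): continuation = 1/1.07·[0.4933·0.0000 + 0.5067·27.3908] = 12.9701; exercise value = 0.0000 ≤ continuation, so V_u = 12.9701
Node d (S = 77): continuation = 1/1.07·[0.4933·27.3908 + 0.5067·82.1000] = 51.5048; exercise value = 59.0000 > continuation, so V_d = 59.0000 (exercise)
Node 0 (S = 110): continuation = 1/1.07·[0.4933·12.9701 + 0.5067·59.0000] = 33.9177; exercise value = 26.0000 ≤ continuation, so V_0 = 33.9177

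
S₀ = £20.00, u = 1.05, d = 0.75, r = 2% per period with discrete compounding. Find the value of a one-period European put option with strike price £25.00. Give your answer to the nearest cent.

Risk-neutral probability p = (1 + 0.02 − 0.75)/(1.05 − 0.75) = 0.2700/0.3000 = 0.9000
Terminal stock prices: S_u = 21, S_d = 15
Terminal payoffs (K − S): max(4, 0) = 4, max(10, 0) = 10
Node 0 (S = 20): V_0 = 1/1.02·[0.9000·4.0000 + 0.1000·10.0000] = 4.5098

£4.51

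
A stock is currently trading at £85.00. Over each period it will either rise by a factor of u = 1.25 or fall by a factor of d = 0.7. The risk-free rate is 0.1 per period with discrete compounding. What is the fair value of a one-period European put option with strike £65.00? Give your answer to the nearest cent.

£1.36

Risk-neutral probability p = (1 + 0.1 − 0.7)/(1.25 − 0.7) = 0.4000/0.5500 = 0.7273
Terminal stock prices: S_u = 106.2, S_d = 59.5
Terminal payoffs (K − S): max(-41.25, 0) = 0, max(5.5, 0) = 5.5
Node 0 (S = 85): V_0 = 1/1.1·[0.7273·0.0000 + 0.2727·5.5000] = 1.3636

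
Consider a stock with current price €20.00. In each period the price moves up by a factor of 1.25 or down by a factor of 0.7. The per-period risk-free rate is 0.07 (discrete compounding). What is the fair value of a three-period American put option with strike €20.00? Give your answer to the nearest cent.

Risk-neutral probability p = (1 + 0.07 − 0.7)/(1.25 − 0.7) = 0.3700/0.5500 = 0.6727
Terminal stock prices: S_uuu = 39.06, S_uud = 21.88, S_udd = 12.25, S_ddd = 6.86
Terminal payoffs (K − S): max(-19.06, 0) = 0, max(-1.875, 0) = 0, max(7.75, 0) = 7.75, max(13.14, 0) = 13.14
Node uu (S = 31.25): continuation = 1/1.07·[0.6727·0.0000 + 0.3273·0.0000] = 0.0000; exercise value = 0.0000 ≤ continuation, so V_uu = 0.0000
Node ud (S = 17.5): continuation = 1/1.07·[0.6727·0.0000 + 0.3273·7.7500] = 2.3704; exercise value = 2.5000 > continuation, so V_ud = 2.5000 (exercise)
Node dd (S = 9.8): continuation = 1/1.07·[0.6727·7.7500 + 0.3273·13.1400] = 8.8916; exercise value = 10.2000 > continuation, so V_dd = 10.2000 (exercise)
Node u (S = 25): continuation = 1/1.07·[0.6727·0.0000 + 0.3273·2.5000] = 0.7647; exercise value = 0.0000 ≤ continuation, so V_u = 0.7647
Node d (S = 14): continuation = 1/1.07·[0.6727·2.5000 + 0.3273·10.2000] = 4.6916; exercise value = 6.0000 > continuation, so V_d = 6.0000 (exercise)
Node 0 (S = 20): continuation = 1/1.07·[0.6727·0.7647 + 0.3273·6.0000] = 2.3159; exercise value = 0.0000 ≤ continuation, so V_0 = 2.3159

€2.32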